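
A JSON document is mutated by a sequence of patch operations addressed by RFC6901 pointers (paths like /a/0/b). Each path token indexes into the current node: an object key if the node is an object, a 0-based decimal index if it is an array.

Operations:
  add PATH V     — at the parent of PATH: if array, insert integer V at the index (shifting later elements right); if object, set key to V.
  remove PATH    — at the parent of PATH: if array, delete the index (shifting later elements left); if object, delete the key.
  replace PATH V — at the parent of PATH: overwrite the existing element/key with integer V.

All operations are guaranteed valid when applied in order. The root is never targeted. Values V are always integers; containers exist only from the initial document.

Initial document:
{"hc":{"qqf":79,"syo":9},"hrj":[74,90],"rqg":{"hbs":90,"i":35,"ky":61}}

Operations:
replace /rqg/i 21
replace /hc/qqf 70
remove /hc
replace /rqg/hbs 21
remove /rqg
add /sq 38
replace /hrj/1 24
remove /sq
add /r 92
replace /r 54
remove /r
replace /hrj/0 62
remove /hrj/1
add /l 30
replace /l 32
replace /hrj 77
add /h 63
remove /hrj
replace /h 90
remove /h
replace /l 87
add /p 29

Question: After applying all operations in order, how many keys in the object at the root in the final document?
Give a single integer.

Answer: 2

Derivation:
After op 1 (replace /rqg/i 21): {"hc":{"qqf":79,"syo":9},"hrj":[74,90],"rqg":{"hbs":90,"i":21,"ky":61}}
After op 2 (replace /hc/qqf 70): {"hc":{"qqf":70,"syo":9},"hrj":[74,90],"rqg":{"hbs":90,"i":21,"ky":61}}
After op 3 (remove /hc): {"hrj":[74,90],"rqg":{"hbs":90,"i":21,"ky":61}}
After op 4 (replace /rqg/hbs 21): {"hrj":[74,90],"rqg":{"hbs":21,"i":21,"ky":61}}
After op 5 (remove /rqg): {"hrj":[74,90]}
After op 6 (add /sq 38): {"hrj":[74,90],"sq":38}
After op 7 (replace /hrj/1 24): {"hrj":[74,24],"sq":38}
After op 8 (remove /sq): {"hrj":[74,24]}
After op 9 (add /r 92): {"hrj":[74,24],"r":92}
After op 10 (replace /r 54): {"hrj":[74,24],"r":54}
After op 11 (remove /r): {"hrj":[74,24]}
After op 12 (replace /hrj/0 62): {"hrj":[62,24]}
After op 13 (remove /hrj/1): {"hrj":[62]}
After op 14 (add /l 30): {"hrj":[62],"l":30}
After op 15 (replace /l 32): {"hrj":[62],"l":32}
After op 16 (replace /hrj 77): {"hrj":77,"l":32}
After op 17 (add /h 63): {"h":63,"hrj":77,"l":32}
After op 18 (remove /hrj): {"h":63,"l":32}
After op 19 (replace /h 90): {"h":90,"l":32}
After op 20 (remove /h): {"l":32}
After op 21 (replace /l 87): {"l":87}
After op 22 (add /p 29): {"l":87,"p":29}
Size at the root: 2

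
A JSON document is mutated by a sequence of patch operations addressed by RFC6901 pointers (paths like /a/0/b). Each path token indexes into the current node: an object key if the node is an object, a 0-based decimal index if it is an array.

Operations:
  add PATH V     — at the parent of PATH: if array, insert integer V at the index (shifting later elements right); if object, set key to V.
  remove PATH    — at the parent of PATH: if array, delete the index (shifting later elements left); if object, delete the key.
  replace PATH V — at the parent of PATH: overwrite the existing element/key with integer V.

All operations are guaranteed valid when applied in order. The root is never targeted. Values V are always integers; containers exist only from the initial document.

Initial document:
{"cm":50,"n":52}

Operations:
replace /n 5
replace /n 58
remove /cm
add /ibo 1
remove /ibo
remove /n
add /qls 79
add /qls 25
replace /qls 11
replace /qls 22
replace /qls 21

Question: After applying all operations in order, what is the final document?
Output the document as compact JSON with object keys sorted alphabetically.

After op 1 (replace /n 5): {"cm":50,"n":5}
After op 2 (replace /n 58): {"cm":50,"n":58}
After op 3 (remove /cm): {"n":58}
After op 4 (add /ibo 1): {"ibo":1,"n":58}
After op 5 (remove /ibo): {"n":58}
After op 6 (remove /n): {}
After op 7 (add /qls 79): {"qls":79}
After op 8 (add /qls 25): {"qls":25}
After op 9 (replace /qls 11): {"qls":11}
After op 10 (replace /qls 22): {"qls":22}
After op 11 (replace /qls 21): {"qls":21}

Answer: {"qls":21}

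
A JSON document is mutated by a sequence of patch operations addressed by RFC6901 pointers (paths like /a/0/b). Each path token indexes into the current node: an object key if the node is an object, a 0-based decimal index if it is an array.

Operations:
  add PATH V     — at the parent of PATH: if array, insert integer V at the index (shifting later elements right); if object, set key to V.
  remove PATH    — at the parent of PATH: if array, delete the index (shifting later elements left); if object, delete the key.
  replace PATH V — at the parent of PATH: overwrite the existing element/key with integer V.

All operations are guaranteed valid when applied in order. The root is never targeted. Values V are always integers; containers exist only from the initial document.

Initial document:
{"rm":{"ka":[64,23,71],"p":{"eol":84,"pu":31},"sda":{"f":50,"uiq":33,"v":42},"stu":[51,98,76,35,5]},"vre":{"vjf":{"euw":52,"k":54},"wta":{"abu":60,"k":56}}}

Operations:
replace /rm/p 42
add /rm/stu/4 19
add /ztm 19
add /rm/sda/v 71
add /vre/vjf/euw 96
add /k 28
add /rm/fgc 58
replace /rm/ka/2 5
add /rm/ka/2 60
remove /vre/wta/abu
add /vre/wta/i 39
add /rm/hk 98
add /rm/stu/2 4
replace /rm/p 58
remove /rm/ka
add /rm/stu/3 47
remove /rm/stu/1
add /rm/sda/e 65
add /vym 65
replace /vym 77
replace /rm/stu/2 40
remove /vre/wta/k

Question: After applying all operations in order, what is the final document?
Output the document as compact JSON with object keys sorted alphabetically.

After op 1 (replace /rm/p 42): {"rm":{"ka":[64,23,71],"p":42,"sda":{"f":50,"uiq":33,"v":42},"stu":[51,98,76,35,5]},"vre":{"vjf":{"euw":52,"k":54},"wta":{"abu":60,"k":56}}}
After op 2 (add /rm/stu/4 19): {"rm":{"ka":[64,23,71],"p":42,"sda":{"f":50,"uiq":33,"v":42},"stu":[51,98,76,35,19,5]},"vre":{"vjf":{"euw":52,"k":54},"wta":{"abu":60,"k":56}}}
After op 3 (add /ztm 19): {"rm":{"ka":[64,23,71],"p":42,"sda":{"f":50,"uiq":33,"v":42},"stu":[51,98,76,35,19,5]},"vre":{"vjf":{"euw":52,"k":54},"wta":{"abu":60,"k":56}},"ztm":19}
After op 4 (add /rm/sda/v 71): {"rm":{"ka":[64,23,71],"p":42,"sda":{"f":50,"uiq":33,"v":71},"stu":[51,98,76,35,19,5]},"vre":{"vjf":{"euw":52,"k":54},"wta":{"abu":60,"k":56}},"ztm":19}
After op 5 (add /vre/vjf/euw 96): {"rm":{"ka":[64,23,71],"p":42,"sda":{"f":50,"uiq":33,"v":71},"stu":[51,98,76,35,19,5]},"vre":{"vjf":{"euw":96,"k":54},"wta":{"abu":60,"k":56}},"ztm":19}
After op 6 (add /k 28): {"k":28,"rm":{"ka":[64,23,71],"p":42,"sda":{"f":50,"uiq":33,"v":71},"stu":[51,98,76,35,19,5]},"vre":{"vjf":{"euw":96,"k":54},"wta":{"abu":60,"k":56}},"ztm":19}
After op 7 (add /rm/fgc 58): {"k":28,"rm":{"fgc":58,"ka":[64,23,71],"p":42,"sda":{"f":50,"uiq":33,"v":71},"stu":[51,98,76,35,19,5]},"vre":{"vjf":{"euw":96,"k":54},"wta":{"abu":60,"k":56}},"ztm":19}
After op 8 (replace /rm/ka/2 5): {"k":28,"rm":{"fgc":58,"ka":[64,23,5],"p":42,"sda":{"f":50,"uiq":33,"v":71},"stu":[51,98,76,35,19,5]},"vre":{"vjf":{"euw":96,"k":54},"wta":{"abu":60,"k":56}},"ztm":19}
After op 9 (add /rm/ka/2 60): {"k":28,"rm":{"fgc":58,"ka":[64,23,60,5],"p":42,"sda":{"f":50,"uiq":33,"v":71},"stu":[51,98,76,35,19,5]},"vre":{"vjf":{"euw":96,"k":54},"wta":{"abu":60,"k":56}},"ztm":19}
After op 10 (remove /vre/wta/abu): {"k":28,"rm":{"fgc":58,"ka":[64,23,60,5],"p":42,"sda":{"f":50,"uiq":33,"v":71},"stu":[51,98,76,35,19,5]},"vre":{"vjf":{"euw":96,"k":54},"wta":{"k":56}},"ztm":19}
After op 11 (add /vre/wta/i 39): {"k":28,"rm":{"fgc":58,"ka":[64,23,60,5],"p":42,"sda":{"f":50,"uiq":33,"v":71},"stu":[51,98,76,35,19,5]},"vre":{"vjf":{"euw":96,"k":54},"wta":{"i":39,"k":56}},"ztm":19}
After op 12 (add /rm/hk 98): {"k":28,"rm":{"fgc":58,"hk":98,"ka":[64,23,60,5],"p":42,"sda":{"f":50,"uiq":33,"v":71},"stu":[51,98,76,35,19,5]},"vre":{"vjf":{"euw":96,"k":54},"wta":{"i":39,"k":56}},"ztm":19}
After op 13 (add /rm/stu/2 4): {"k":28,"rm":{"fgc":58,"hk":98,"ka":[64,23,60,5],"p":42,"sda":{"f":50,"uiq":33,"v":71},"stu":[51,98,4,76,35,19,5]},"vre":{"vjf":{"euw":96,"k":54},"wta":{"i":39,"k":56}},"ztm":19}
After op 14 (replace /rm/p 58): {"k":28,"rm":{"fgc":58,"hk":98,"ka":[64,23,60,5],"p":58,"sda":{"f":50,"uiq":33,"v":71},"stu":[51,98,4,76,35,19,5]},"vre":{"vjf":{"euw":96,"k":54},"wta":{"i":39,"k":56}},"ztm":19}
After op 15 (remove /rm/ka): {"k":28,"rm":{"fgc":58,"hk":98,"p":58,"sda":{"f":50,"uiq":33,"v":71},"stu":[51,98,4,76,35,19,5]},"vre":{"vjf":{"euw":96,"k":54},"wta":{"i":39,"k":56}},"ztm":19}
After op 16 (add /rm/stu/3 47): {"k":28,"rm":{"fgc":58,"hk":98,"p":58,"sda":{"f":50,"uiq":33,"v":71},"stu":[51,98,4,47,76,35,19,5]},"vre":{"vjf":{"euw":96,"k":54},"wta":{"i":39,"k":56}},"ztm":19}
After op 17 (remove /rm/stu/1): {"k":28,"rm":{"fgc":58,"hk":98,"p":58,"sda":{"f":50,"uiq":33,"v":71},"stu":[51,4,47,76,35,19,5]},"vre":{"vjf":{"euw":96,"k":54},"wta":{"i":39,"k":56}},"ztm":19}
After op 18 (add /rm/sda/e 65): {"k":28,"rm":{"fgc":58,"hk":98,"p":58,"sda":{"e":65,"f":50,"uiq":33,"v":71},"stu":[51,4,47,76,35,19,5]},"vre":{"vjf":{"euw":96,"k":54},"wta":{"i":39,"k":56}},"ztm":19}
After op 19 (add /vym 65): {"k":28,"rm":{"fgc":58,"hk":98,"p":58,"sda":{"e":65,"f":50,"uiq":33,"v":71},"stu":[51,4,47,76,35,19,5]},"vre":{"vjf":{"euw":96,"k":54},"wta":{"i":39,"k":56}},"vym":65,"ztm":19}
After op 20 (replace /vym 77): {"k":28,"rm":{"fgc":58,"hk":98,"p":58,"sda":{"e":65,"f":50,"uiq":33,"v":71},"stu":[51,4,47,76,35,19,5]},"vre":{"vjf":{"euw":96,"k":54},"wta":{"i":39,"k":56}},"vym":77,"ztm":19}
After op 21 (replace /rm/stu/2 40): {"k":28,"rm":{"fgc":58,"hk":98,"p":58,"sda":{"e":65,"f":50,"uiq":33,"v":71},"stu":[51,4,40,76,35,19,5]},"vre":{"vjf":{"euw":96,"k":54},"wta":{"i":39,"k":56}},"vym":77,"ztm":19}
After op 22 (remove /vre/wta/k): {"k":28,"rm":{"fgc":58,"hk":98,"p":58,"sda":{"e":65,"f":50,"uiq":33,"v":71},"stu":[51,4,40,76,35,19,5]},"vre":{"vjf":{"euw":96,"k":54},"wta":{"i":39}},"vym":77,"ztm":19}

Answer: {"k":28,"rm":{"fgc":58,"hk":98,"p":58,"sda":{"e":65,"f":50,"uiq":33,"v":71},"stu":[51,4,40,76,35,19,5]},"vre":{"vjf":{"euw":96,"k":54},"wta":{"i":39}},"vym":77,"ztm":19}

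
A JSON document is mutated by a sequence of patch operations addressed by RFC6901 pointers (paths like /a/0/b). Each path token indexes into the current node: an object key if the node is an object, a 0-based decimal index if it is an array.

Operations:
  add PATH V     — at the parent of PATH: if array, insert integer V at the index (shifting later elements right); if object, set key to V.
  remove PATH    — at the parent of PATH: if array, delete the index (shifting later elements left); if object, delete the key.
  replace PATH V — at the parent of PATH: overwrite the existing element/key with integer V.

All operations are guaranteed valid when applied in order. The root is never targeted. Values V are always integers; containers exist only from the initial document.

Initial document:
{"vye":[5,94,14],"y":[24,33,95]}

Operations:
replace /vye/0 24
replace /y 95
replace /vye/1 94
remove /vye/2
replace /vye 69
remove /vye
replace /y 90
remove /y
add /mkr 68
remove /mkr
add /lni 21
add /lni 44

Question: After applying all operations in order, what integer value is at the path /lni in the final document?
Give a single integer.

Answer: 44

Derivation:
After op 1 (replace /vye/0 24): {"vye":[24,94,14],"y":[24,33,95]}
After op 2 (replace /y 95): {"vye":[24,94,14],"y":95}
After op 3 (replace /vye/1 94): {"vye":[24,94,14],"y":95}
After op 4 (remove /vye/2): {"vye":[24,94],"y":95}
After op 5 (replace /vye 69): {"vye":69,"y":95}
After op 6 (remove /vye): {"y":95}
After op 7 (replace /y 90): {"y":90}
After op 8 (remove /y): {}
After op 9 (add /mkr 68): {"mkr":68}
After op 10 (remove /mkr): {}
After op 11 (add /lni 21): {"lni":21}
After op 12 (add /lni 44): {"lni":44}
Value at /lni: 44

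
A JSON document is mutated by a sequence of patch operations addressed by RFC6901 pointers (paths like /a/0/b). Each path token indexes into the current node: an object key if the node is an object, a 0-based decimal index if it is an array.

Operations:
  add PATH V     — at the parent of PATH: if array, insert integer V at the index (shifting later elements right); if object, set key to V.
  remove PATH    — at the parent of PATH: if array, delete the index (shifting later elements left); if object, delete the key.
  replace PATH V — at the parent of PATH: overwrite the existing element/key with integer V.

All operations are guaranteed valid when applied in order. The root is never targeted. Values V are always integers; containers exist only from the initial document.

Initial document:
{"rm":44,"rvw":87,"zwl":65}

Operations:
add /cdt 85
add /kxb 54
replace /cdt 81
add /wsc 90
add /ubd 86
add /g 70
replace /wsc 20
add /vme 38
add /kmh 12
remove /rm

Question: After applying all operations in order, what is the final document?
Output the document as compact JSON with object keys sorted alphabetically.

Answer: {"cdt":81,"g":70,"kmh":12,"kxb":54,"rvw":87,"ubd":86,"vme":38,"wsc":20,"zwl":65}

Derivation:
After op 1 (add /cdt 85): {"cdt":85,"rm":44,"rvw":87,"zwl":65}
After op 2 (add /kxb 54): {"cdt":85,"kxb":54,"rm":44,"rvw":87,"zwl":65}
After op 3 (replace /cdt 81): {"cdt":81,"kxb":54,"rm":44,"rvw":87,"zwl":65}
After op 4 (add /wsc 90): {"cdt":81,"kxb":54,"rm":44,"rvw":87,"wsc":90,"zwl":65}
After op 5 (add /ubd 86): {"cdt":81,"kxb":54,"rm":44,"rvw":87,"ubd":86,"wsc":90,"zwl":65}
After op 6 (add /g 70): {"cdt":81,"g":70,"kxb":54,"rm":44,"rvw":87,"ubd":86,"wsc":90,"zwl":65}
After op 7 (replace /wsc 20): {"cdt":81,"g":70,"kxb":54,"rm":44,"rvw":87,"ubd":86,"wsc":20,"zwl":65}
After op 8 (add /vme 38): {"cdt":81,"g":70,"kxb":54,"rm":44,"rvw":87,"ubd":86,"vme":38,"wsc":20,"zwl":65}
After op 9 (add /kmh 12): {"cdt":81,"g":70,"kmh":12,"kxb":54,"rm":44,"rvw":87,"ubd":86,"vme":38,"wsc":20,"zwl":65}
After op 10 (remove /rm): {"cdt":81,"g":70,"kmh":12,"kxb":54,"rvw":87,"ubd":86,"vme":38,"wsc":20,"zwl":65}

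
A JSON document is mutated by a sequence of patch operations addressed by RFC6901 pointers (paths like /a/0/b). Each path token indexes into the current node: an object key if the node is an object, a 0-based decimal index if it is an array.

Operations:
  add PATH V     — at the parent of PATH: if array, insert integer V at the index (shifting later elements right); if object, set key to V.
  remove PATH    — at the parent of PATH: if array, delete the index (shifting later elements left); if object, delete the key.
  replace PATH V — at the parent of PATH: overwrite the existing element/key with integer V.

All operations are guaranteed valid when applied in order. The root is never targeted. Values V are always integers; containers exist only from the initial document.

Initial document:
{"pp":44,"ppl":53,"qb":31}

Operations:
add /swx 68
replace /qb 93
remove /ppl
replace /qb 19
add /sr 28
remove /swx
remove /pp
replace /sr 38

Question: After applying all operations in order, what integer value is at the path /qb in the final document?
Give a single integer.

Answer: 19

Derivation:
After op 1 (add /swx 68): {"pp":44,"ppl":53,"qb":31,"swx":68}
After op 2 (replace /qb 93): {"pp":44,"ppl":53,"qb":93,"swx":68}
After op 3 (remove /ppl): {"pp":44,"qb":93,"swx":68}
After op 4 (replace /qb 19): {"pp":44,"qb":19,"swx":68}
After op 5 (add /sr 28): {"pp":44,"qb":19,"sr":28,"swx":68}
After op 6 (remove /swx): {"pp":44,"qb":19,"sr":28}
After op 7 (remove /pp): {"qb":19,"sr":28}
After op 8 (replace /sr 38): {"qb":19,"sr":38}
Value at /qb: 19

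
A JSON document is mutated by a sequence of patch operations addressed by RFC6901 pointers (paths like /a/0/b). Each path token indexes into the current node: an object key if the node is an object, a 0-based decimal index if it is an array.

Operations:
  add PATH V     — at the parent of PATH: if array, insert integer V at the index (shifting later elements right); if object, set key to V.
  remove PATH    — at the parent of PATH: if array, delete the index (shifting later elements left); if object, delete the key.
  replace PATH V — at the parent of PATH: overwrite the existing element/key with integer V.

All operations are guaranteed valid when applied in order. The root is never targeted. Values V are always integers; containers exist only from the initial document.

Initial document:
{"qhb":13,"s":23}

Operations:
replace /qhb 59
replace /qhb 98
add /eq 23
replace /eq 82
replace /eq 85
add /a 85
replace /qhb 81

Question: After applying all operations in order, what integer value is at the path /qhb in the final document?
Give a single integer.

Answer: 81

Derivation:
After op 1 (replace /qhb 59): {"qhb":59,"s":23}
After op 2 (replace /qhb 98): {"qhb":98,"s":23}
After op 3 (add /eq 23): {"eq":23,"qhb":98,"s":23}
After op 4 (replace /eq 82): {"eq":82,"qhb":98,"s":23}
After op 5 (replace /eq 85): {"eq":85,"qhb":98,"s":23}
After op 6 (add /a 85): {"a":85,"eq":85,"qhb":98,"s":23}
After op 7 (replace /qhb 81): {"a":85,"eq":85,"qhb":81,"s":23}
Value at /qhb: 81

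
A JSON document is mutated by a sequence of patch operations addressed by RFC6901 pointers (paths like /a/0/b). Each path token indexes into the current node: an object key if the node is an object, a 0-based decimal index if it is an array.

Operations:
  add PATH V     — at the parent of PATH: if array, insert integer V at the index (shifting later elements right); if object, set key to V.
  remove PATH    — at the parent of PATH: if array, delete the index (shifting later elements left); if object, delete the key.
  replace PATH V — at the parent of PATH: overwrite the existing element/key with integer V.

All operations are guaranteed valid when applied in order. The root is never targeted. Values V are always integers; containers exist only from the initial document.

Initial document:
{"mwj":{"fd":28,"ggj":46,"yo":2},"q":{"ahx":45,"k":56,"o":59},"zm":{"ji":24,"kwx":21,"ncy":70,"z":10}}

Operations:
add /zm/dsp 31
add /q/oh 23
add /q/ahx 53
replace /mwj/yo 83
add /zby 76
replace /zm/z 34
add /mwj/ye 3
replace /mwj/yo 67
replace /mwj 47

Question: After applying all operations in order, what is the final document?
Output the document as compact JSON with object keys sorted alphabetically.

After op 1 (add /zm/dsp 31): {"mwj":{"fd":28,"ggj":46,"yo":2},"q":{"ahx":45,"k":56,"o":59},"zm":{"dsp":31,"ji":24,"kwx":21,"ncy":70,"z":10}}
After op 2 (add /q/oh 23): {"mwj":{"fd":28,"ggj":46,"yo":2},"q":{"ahx":45,"k":56,"o":59,"oh":23},"zm":{"dsp":31,"ji":24,"kwx":21,"ncy":70,"z":10}}
After op 3 (add /q/ahx 53): {"mwj":{"fd":28,"ggj":46,"yo":2},"q":{"ahx":53,"k":56,"o":59,"oh":23},"zm":{"dsp":31,"ji":24,"kwx":21,"ncy":70,"z":10}}
After op 4 (replace /mwj/yo 83): {"mwj":{"fd":28,"ggj":46,"yo":83},"q":{"ahx":53,"k":56,"o":59,"oh":23},"zm":{"dsp":31,"ji":24,"kwx":21,"ncy":70,"z":10}}
After op 5 (add /zby 76): {"mwj":{"fd":28,"ggj":46,"yo":83},"q":{"ahx":53,"k":56,"o":59,"oh":23},"zby":76,"zm":{"dsp":31,"ji":24,"kwx":21,"ncy":70,"z":10}}
After op 6 (replace /zm/z 34): {"mwj":{"fd":28,"ggj":46,"yo":83},"q":{"ahx":53,"k":56,"o":59,"oh":23},"zby":76,"zm":{"dsp":31,"ji":24,"kwx":21,"ncy":70,"z":34}}
After op 7 (add /mwj/ye 3): {"mwj":{"fd":28,"ggj":46,"ye":3,"yo":83},"q":{"ahx":53,"k":56,"o":59,"oh":23},"zby":76,"zm":{"dsp":31,"ji":24,"kwx":21,"ncy":70,"z":34}}
After op 8 (replace /mwj/yo 67): {"mwj":{"fd":28,"ggj":46,"ye":3,"yo":67},"q":{"ahx":53,"k":56,"o":59,"oh":23},"zby":76,"zm":{"dsp":31,"ji":24,"kwx":21,"ncy":70,"z":34}}
After op 9 (replace /mwj 47): {"mwj":47,"q":{"ahx":53,"k":56,"o":59,"oh":23},"zby":76,"zm":{"dsp":31,"ji":24,"kwx":21,"ncy":70,"z":34}}

Answer: {"mwj":47,"q":{"ahx":53,"k":56,"o":59,"oh":23},"zby":76,"zm":{"dsp":31,"ji":24,"kwx":21,"ncy":70,"z":34}}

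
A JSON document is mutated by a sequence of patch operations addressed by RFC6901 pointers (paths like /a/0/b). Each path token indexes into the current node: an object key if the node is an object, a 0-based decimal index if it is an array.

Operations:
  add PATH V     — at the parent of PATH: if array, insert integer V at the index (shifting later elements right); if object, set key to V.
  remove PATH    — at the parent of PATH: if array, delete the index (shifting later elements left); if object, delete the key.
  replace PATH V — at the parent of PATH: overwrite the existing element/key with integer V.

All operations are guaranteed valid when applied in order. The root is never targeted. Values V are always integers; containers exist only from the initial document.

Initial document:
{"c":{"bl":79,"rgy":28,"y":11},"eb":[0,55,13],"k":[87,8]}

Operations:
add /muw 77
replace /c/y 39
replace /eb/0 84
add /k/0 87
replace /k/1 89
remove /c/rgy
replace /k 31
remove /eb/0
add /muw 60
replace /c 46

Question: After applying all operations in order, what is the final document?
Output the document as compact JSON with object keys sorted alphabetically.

After op 1 (add /muw 77): {"c":{"bl":79,"rgy":28,"y":11},"eb":[0,55,13],"k":[87,8],"muw":77}
After op 2 (replace /c/y 39): {"c":{"bl":79,"rgy":28,"y":39},"eb":[0,55,13],"k":[87,8],"muw":77}
After op 3 (replace /eb/0 84): {"c":{"bl":79,"rgy":28,"y":39},"eb":[84,55,13],"k":[87,8],"muw":77}
After op 4 (add /k/0 87): {"c":{"bl":79,"rgy":28,"y":39},"eb":[84,55,13],"k":[87,87,8],"muw":77}
After op 5 (replace /k/1 89): {"c":{"bl":79,"rgy":28,"y":39},"eb":[84,55,13],"k":[87,89,8],"muw":77}
After op 6 (remove /c/rgy): {"c":{"bl":79,"y":39},"eb":[84,55,13],"k":[87,89,8],"muw":77}
After op 7 (replace /k 31): {"c":{"bl":79,"y":39},"eb":[84,55,13],"k":31,"muw":77}
After op 8 (remove /eb/0): {"c":{"bl":79,"y":39},"eb":[55,13],"k":31,"muw":77}
After op 9 (add /muw 60): {"c":{"bl":79,"y":39},"eb":[55,13],"k":31,"muw":60}
After op 10 (replace /c 46): {"c":46,"eb":[55,13],"k":31,"muw":60}

Answer: {"c":46,"eb":[55,13],"k":31,"muw":60}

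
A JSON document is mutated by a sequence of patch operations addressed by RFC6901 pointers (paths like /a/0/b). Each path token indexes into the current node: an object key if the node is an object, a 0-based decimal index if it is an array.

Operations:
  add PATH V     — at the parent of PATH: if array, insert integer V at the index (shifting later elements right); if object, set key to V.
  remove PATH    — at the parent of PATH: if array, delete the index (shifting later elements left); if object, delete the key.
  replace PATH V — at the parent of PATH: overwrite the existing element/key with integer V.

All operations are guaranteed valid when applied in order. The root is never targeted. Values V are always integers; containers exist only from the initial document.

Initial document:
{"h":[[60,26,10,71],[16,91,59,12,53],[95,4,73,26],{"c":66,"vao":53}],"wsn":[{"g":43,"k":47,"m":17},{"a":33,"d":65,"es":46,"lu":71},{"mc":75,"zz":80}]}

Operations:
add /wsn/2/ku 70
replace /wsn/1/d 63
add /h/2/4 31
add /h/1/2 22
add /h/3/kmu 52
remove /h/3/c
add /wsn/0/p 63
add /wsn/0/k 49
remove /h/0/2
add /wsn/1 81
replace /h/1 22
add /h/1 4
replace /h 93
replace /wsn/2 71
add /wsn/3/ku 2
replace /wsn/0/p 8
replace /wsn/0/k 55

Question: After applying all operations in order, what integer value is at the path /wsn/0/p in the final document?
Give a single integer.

After op 1 (add /wsn/2/ku 70): {"h":[[60,26,10,71],[16,91,59,12,53],[95,4,73,26],{"c":66,"vao":53}],"wsn":[{"g":43,"k":47,"m":17},{"a":33,"d":65,"es":46,"lu":71},{"ku":70,"mc":75,"zz":80}]}
After op 2 (replace /wsn/1/d 63): {"h":[[60,26,10,71],[16,91,59,12,53],[95,4,73,26],{"c":66,"vao":53}],"wsn":[{"g":43,"k":47,"m":17},{"a":33,"d":63,"es":46,"lu":71},{"ku":70,"mc":75,"zz":80}]}
After op 3 (add /h/2/4 31): {"h":[[60,26,10,71],[16,91,59,12,53],[95,4,73,26,31],{"c":66,"vao":53}],"wsn":[{"g":43,"k":47,"m":17},{"a":33,"d":63,"es":46,"lu":71},{"ku":70,"mc":75,"zz":80}]}
After op 4 (add /h/1/2 22): {"h":[[60,26,10,71],[16,91,22,59,12,53],[95,4,73,26,31],{"c":66,"vao":53}],"wsn":[{"g":43,"k":47,"m":17},{"a":33,"d":63,"es":46,"lu":71},{"ku":70,"mc":75,"zz":80}]}
After op 5 (add /h/3/kmu 52): {"h":[[60,26,10,71],[16,91,22,59,12,53],[95,4,73,26,31],{"c":66,"kmu":52,"vao":53}],"wsn":[{"g":43,"k":47,"m":17},{"a":33,"d":63,"es":46,"lu":71},{"ku":70,"mc":75,"zz":80}]}
After op 6 (remove /h/3/c): {"h":[[60,26,10,71],[16,91,22,59,12,53],[95,4,73,26,31],{"kmu":52,"vao":53}],"wsn":[{"g":43,"k":47,"m":17},{"a":33,"d":63,"es":46,"lu":71},{"ku":70,"mc":75,"zz":80}]}
After op 7 (add /wsn/0/p 63): {"h":[[60,26,10,71],[16,91,22,59,12,53],[95,4,73,26,31],{"kmu":52,"vao":53}],"wsn":[{"g":43,"k":47,"m":17,"p":63},{"a":33,"d":63,"es":46,"lu":71},{"ku":70,"mc":75,"zz":80}]}
After op 8 (add /wsn/0/k 49): {"h":[[60,26,10,71],[16,91,22,59,12,53],[95,4,73,26,31],{"kmu":52,"vao":53}],"wsn":[{"g":43,"k":49,"m":17,"p":63},{"a":33,"d":63,"es":46,"lu":71},{"ku":70,"mc":75,"zz":80}]}
After op 9 (remove /h/0/2): {"h":[[60,26,71],[16,91,22,59,12,53],[95,4,73,26,31],{"kmu":52,"vao":53}],"wsn":[{"g":43,"k":49,"m":17,"p":63},{"a":33,"d":63,"es":46,"lu":71},{"ku":70,"mc":75,"zz":80}]}
After op 10 (add /wsn/1 81): {"h":[[60,26,71],[16,91,22,59,12,53],[95,4,73,26,31],{"kmu":52,"vao":53}],"wsn":[{"g":43,"k":49,"m":17,"p":63},81,{"a":33,"d":63,"es":46,"lu":71},{"ku":70,"mc":75,"zz":80}]}
After op 11 (replace /h/1 22): {"h":[[60,26,71],22,[95,4,73,26,31],{"kmu":52,"vao":53}],"wsn":[{"g":43,"k":49,"m":17,"p":63},81,{"a":33,"d":63,"es":46,"lu":71},{"ku":70,"mc":75,"zz":80}]}
After op 12 (add /h/1 4): {"h":[[60,26,71],4,22,[95,4,73,26,31],{"kmu":52,"vao":53}],"wsn":[{"g":43,"k":49,"m":17,"p":63},81,{"a":33,"d":63,"es":46,"lu":71},{"ku":70,"mc":75,"zz":80}]}
After op 13 (replace /h 93): {"h":93,"wsn":[{"g":43,"k":49,"m":17,"p":63},81,{"a":33,"d":63,"es":46,"lu":71},{"ku":70,"mc":75,"zz":80}]}
After op 14 (replace /wsn/2 71): {"h":93,"wsn":[{"g":43,"k":49,"m":17,"p":63},81,71,{"ku":70,"mc":75,"zz":80}]}
After op 15 (add /wsn/3/ku 2): {"h":93,"wsn":[{"g":43,"k":49,"m":17,"p":63},81,71,{"ku":2,"mc":75,"zz":80}]}
After op 16 (replace /wsn/0/p 8): {"h":93,"wsn":[{"g":43,"k":49,"m":17,"p":8},81,71,{"ku":2,"mc":75,"zz":80}]}
After op 17 (replace /wsn/0/k 55): {"h":93,"wsn":[{"g":43,"k":55,"m":17,"p":8},81,71,{"ku":2,"mc":75,"zz":80}]}
Value at /wsn/0/p: 8

Answer: 8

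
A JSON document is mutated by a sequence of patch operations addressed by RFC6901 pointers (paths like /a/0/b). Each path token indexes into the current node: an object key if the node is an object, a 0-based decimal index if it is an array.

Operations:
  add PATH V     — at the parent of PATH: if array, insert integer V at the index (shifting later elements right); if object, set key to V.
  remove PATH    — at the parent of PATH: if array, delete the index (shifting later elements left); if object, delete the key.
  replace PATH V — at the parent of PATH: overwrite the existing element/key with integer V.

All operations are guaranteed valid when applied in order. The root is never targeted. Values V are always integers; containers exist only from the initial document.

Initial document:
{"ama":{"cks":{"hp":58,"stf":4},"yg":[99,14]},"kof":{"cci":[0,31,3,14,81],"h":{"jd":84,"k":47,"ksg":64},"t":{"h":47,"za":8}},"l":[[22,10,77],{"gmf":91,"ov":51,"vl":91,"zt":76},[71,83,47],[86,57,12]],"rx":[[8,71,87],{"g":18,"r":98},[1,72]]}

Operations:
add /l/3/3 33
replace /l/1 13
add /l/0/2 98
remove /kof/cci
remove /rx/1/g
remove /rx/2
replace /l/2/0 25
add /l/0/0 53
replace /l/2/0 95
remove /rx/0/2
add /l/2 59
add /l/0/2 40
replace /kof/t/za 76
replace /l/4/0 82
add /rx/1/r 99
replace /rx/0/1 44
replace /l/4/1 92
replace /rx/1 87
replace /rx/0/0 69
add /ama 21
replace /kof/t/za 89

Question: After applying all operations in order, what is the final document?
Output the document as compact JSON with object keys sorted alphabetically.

After op 1 (add /l/3/3 33): {"ama":{"cks":{"hp":58,"stf":4},"yg":[99,14]},"kof":{"cci":[0,31,3,14,81],"h":{"jd":84,"k":47,"ksg":64},"t":{"h":47,"za":8}},"l":[[22,10,77],{"gmf":91,"ov":51,"vl":91,"zt":76},[71,83,47],[86,57,12,33]],"rx":[[8,71,87],{"g":18,"r":98},[1,72]]}
After op 2 (replace /l/1 13): {"ama":{"cks":{"hp":58,"stf":4},"yg":[99,14]},"kof":{"cci":[0,31,3,14,81],"h":{"jd":84,"k":47,"ksg":64},"t":{"h":47,"za":8}},"l":[[22,10,77],13,[71,83,47],[86,57,12,33]],"rx":[[8,71,87],{"g":18,"r":98},[1,72]]}
After op 3 (add /l/0/2 98): {"ama":{"cks":{"hp":58,"stf":4},"yg":[99,14]},"kof":{"cci":[0,31,3,14,81],"h":{"jd":84,"k":47,"ksg":64},"t":{"h":47,"za":8}},"l":[[22,10,98,77],13,[71,83,47],[86,57,12,33]],"rx":[[8,71,87],{"g":18,"r":98},[1,72]]}
After op 4 (remove /kof/cci): {"ama":{"cks":{"hp":58,"stf":4},"yg":[99,14]},"kof":{"h":{"jd":84,"k":47,"ksg":64},"t":{"h":47,"za":8}},"l":[[22,10,98,77],13,[71,83,47],[86,57,12,33]],"rx":[[8,71,87],{"g":18,"r":98},[1,72]]}
After op 5 (remove /rx/1/g): {"ama":{"cks":{"hp":58,"stf":4},"yg":[99,14]},"kof":{"h":{"jd":84,"k":47,"ksg":64},"t":{"h":47,"za":8}},"l":[[22,10,98,77],13,[71,83,47],[86,57,12,33]],"rx":[[8,71,87],{"r":98},[1,72]]}
After op 6 (remove /rx/2): {"ama":{"cks":{"hp":58,"stf":4},"yg":[99,14]},"kof":{"h":{"jd":84,"k":47,"ksg":64},"t":{"h":47,"za":8}},"l":[[22,10,98,77],13,[71,83,47],[86,57,12,33]],"rx":[[8,71,87],{"r":98}]}
After op 7 (replace /l/2/0 25): {"ama":{"cks":{"hp":58,"stf":4},"yg":[99,14]},"kof":{"h":{"jd":84,"k":47,"ksg":64},"t":{"h":47,"za":8}},"l":[[22,10,98,77],13,[25,83,47],[86,57,12,33]],"rx":[[8,71,87],{"r":98}]}
After op 8 (add /l/0/0 53): {"ama":{"cks":{"hp":58,"stf":4},"yg":[99,14]},"kof":{"h":{"jd":84,"k":47,"ksg":64},"t":{"h":47,"za":8}},"l":[[53,22,10,98,77],13,[25,83,47],[86,57,12,33]],"rx":[[8,71,87],{"r":98}]}
After op 9 (replace /l/2/0 95): {"ama":{"cks":{"hp":58,"stf":4},"yg":[99,14]},"kof":{"h":{"jd":84,"k":47,"ksg":64},"t":{"h":47,"za":8}},"l":[[53,22,10,98,77],13,[95,83,47],[86,57,12,33]],"rx":[[8,71,87],{"r":98}]}
After op 10 (remove /rx/0/2): {"ama":{"cks":{"hp":58,"stf":4},"yg":[99,14]},"kof":{"h":{"jd":84,"k":47,"ksg":64},"t":{"h":47,"za":8}},"l":[[53,22,10,98,77],13,[95,83,47],[86,57,12,33]],"rx":[[8,71],{"r":98}]}
After op 11 (add /l/2 59): {"ama":{"cks":{"hp":58,"stf":4},"yg":[99,14]},"kof":{"h":{"jd":84,"k":47,"ksg":64},"t":{"h":47,"za":8}},"l":[[53,22,10,98,77],13,59,[95,83,47],[86,57,12,33]],"rx":[[8,71],{"r":98}]}
After op 12 (add /l/0/2 40): {"ama":{"cks":{"hp":58,"stf":4},"yg":[99,14]},"kof":{"h":{"jd":84,"k":47,"ksg":64},"t":{"h":47,"za":8}},"l":[[53,22,40,10,98,77],13,59,[95,83,47],[86,57,12,33]],"rx":[[8,71],{"r":98}]}
After op 13 (replace /kof/t/za 76): {"ama":{"cks":{"hp":58,"stf":4},"yg":[99,14]},"kof":{"h":{"jd":84,"k":47,"ksg":64},"t":{"h":47,"za":76}},"l":[[53,22,40,10,98,77],13,59,[95,83,47],[86,57,12,33]],"rx":[[8,71],{"r":98}]}
After op 14 (replace /l/4/0 82): {"ama":{"cks":{"hp":58,"stf":4},"yg":[99,14]},"kof":{"h":{"jd":84,"k":47,"ksg":64},"t":{"h":47,"za":76}},"l":[[53,22,40,10,98,77],13,59,[95,83,47],[82,57,12,33]],"rx":[[8,71],{"r":98}]}
After op 15 (add /rx/1/r 99): {"ama":{"cks":{"hp":58,"stf":4},"yg":[99,14]},"kof":{"h":{"jd":84,"k":47,"ksg":64},"t":{"h":47,"za":76}},"l":[[53,22,40,10,98,77],13,59,[95,83,47],[82,57,12,33]],"rx":[[8,71],{"r":99}]}
After op 16 (replace /rx/0/1 44): {"ama":{"cks":{"hp":58,"stf":4},"yg":[99,14]},"kof":{"h":{"jd":84,"k":47,"ksg":64},"t":{"h":47,"za":76}},"l":[[53,22,40,10,98,77],13,59,[95,83,47],[82,57,12,33]],"rx":[[8,44],{"r":99}]}
After op 17 (replace /l/4/1 92): {"ama":{"cks":{"hp":58,"stf":4},"yg":[99,14]},"kof":{"h":{"jd":84,"k":47,"ksg":64},"t":{"h":47,"za":76}},"l":[[53,22,40,10,98,77],13,59,[95,83,47],[82,92,12,33]],"rx":[[8,44],{"r":99}]}
After op 18 (replace /rx/1 87): {"ama":{"cks":{"hp":58,"stf":4},"yg":[99,14]},"kof":{"h":{"jd":84,"k":47,"ksg":64},"t":{"h":47,"za":76}},"l":[[53,22,40,10,98,77],13,59,[95,83,47],[82,92,12,33]],"rx":[[8,44],87]}
After op 19 (replace /rx/0/0 69): {"ama":{"cks":{"hp":58,"stf":4},"yg":[99,14]},"kof":{"h":{"jd":84,"k":47,"ksg":64},"t":{"h":47,"za":76}},"l":[[53,22,40,10,98,77],13,59,[95,83,47],[82,92,12,33]],"rx":[[69,44],87]}
After op 20 (add /ama 21): {"ama":21,"kof":{"h":{"jd":84,"k":47,"ksg":64},"t":{"h":47,"za":76}},"l":[[53,22,40,10,98,77],13,59,[95,83,47],[82,92,12,33]],"rx":[[69,44],87]}
After op 21 (replace /kof/t/za 89): {"ama":21,"kof":{"h":{"jd":84,"k":47,"ksg":64},"t":{"h":47,"za":89}},"l":[[53,22,40,10,98,77],13,59,[95,83,47],[82,92,12,33]],"rx":[[69,44],87]}

Answer: {"ama":21,"kof":{"h":{"jd":84,"k":47,"ksg":64},"t":{"h":47,"za":89}},"l":[[53,22,40,10,98,77],13,59,[95,83,47],[82,92,12,33]],"rx":[[69,44],87]}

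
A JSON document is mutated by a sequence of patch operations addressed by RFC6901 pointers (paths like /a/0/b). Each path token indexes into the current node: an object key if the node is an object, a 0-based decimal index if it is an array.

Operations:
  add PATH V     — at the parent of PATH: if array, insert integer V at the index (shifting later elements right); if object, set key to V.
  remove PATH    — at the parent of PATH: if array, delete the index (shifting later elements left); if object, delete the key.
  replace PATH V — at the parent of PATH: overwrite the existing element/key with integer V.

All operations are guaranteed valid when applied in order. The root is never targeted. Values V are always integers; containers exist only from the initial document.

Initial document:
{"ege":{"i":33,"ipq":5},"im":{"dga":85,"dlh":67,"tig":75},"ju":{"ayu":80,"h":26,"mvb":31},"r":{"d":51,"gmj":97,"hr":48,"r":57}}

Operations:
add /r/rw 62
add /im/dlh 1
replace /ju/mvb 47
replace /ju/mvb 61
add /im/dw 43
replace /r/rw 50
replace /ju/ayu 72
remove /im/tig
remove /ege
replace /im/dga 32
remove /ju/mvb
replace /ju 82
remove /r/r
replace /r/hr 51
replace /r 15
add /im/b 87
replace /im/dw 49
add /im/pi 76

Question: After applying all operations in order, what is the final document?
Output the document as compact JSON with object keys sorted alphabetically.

Answer: {"im":{"b":87,"dga":32,"dlh":1,"dw":49,"pi":76},"ju":82,"r":15}

Derivation:
After op 1 (add /r/rw 62): {"ege":{"i":33,"ipq":5},"im":{"dga":85,"dlh":67,"tig":75},"ju":{"ayu":80,"h":26,"mvb":31},"r":{"d":51,"gmj":97,"hr":48,"r":57,"rw":62}}
After op 2 (add /im/dlh 1): {"ege":{"i":33,"ipq":5},"im":{"dga":85,"dlh":1,"tig":75},"ju":{"ayu":80,"h":26,"mvb":31},"r":{"d":51,"gmj":97,"hr":48,"r":57,"rw":62}}
After op 3 (replace /ju/mvb 47): {"ege":{"i":33,"ipq":5},"im":{"dga":85,"dlh":1,"tig":75},"ju":{"ayu":80,"h":26,"mvb":47},"r":{"d":51,"gmj":97,"hr":48,"r":57,"rw":62}}
After op 4 (replace /ju/mvb 61): {"ege":{"i":33,"ipq":5},"im":{"dga":85,"dlh":1,"tig":75},"ju":{"ayu":80,"h":26,"mvb":61},"r":{"d":51,"gmj":97,"hr":48,"r":57,"rw":62}}
After op 5 (add /im/dw 43): {"ege":{"i":33,"ipq":5},"im":{"dga":85,"dlh":1,"dw":43,"tig":75},"ju":{"ayu":80,"h":26,"mvb":61},"r":{"d":51,"gmj":97,"hr":48,"r":57,"rw":62}}
After op 6 (replace /r/rw 50): {"ege":{"i":33,"ipq":5},"im":{"dga":85,"dlh":1,"dw":43,"tig":75},"ju":{"ayu":80,"h":26,"mvb":61},"r":{"d":51,"gmj":97,"hr":48,"r":57,"rw":50}}
After op 7 (replace /ju/ayu 72): {"ege":{"i":33,"ipq":5},"im":{"dga":85,"dlh":1,"dw":43,"tig":75},"ju":{"ayu":72,"h":26,"mvb":61},"r":{"d":51,"gmj":97,"hr":48,"r":57,"rw":50}}
After op 8 (remove /im/tig): {"ege":{"i":33,"ipq":5},"im":{"dga":85,"dlh":1,"dw":43},"ju":{"ayu":72,"h":26,"mvb":61},"r":{"d":51,"gmj":97,"hr":48,"r":57,"rw":50}}
After op 9 (remove /ege): {"im":{"dga":85,"dlh":1,"dw":43},"ju":{"ayu":72,"h":26,"mvb":61},"r":{"d":51,"gmj":97,"hr":48,"r":57,"rw":50}}
After op 10 (replace /im/dga 32): {"im":{"dga":32,"dlh":1,"dw":43},"ju":{"ayu":72,"h":26,"mvb":61},"r":{"d":51,"gmj":97,"hr":48,"r":57,"rw":50}}
After op 11 (remove /ju/mvb): {"im":{"dga":32,"dlh":1,"dw":43},"ju":{"ayu":72,"h":26},"r":{"d":51,"gmj":97,"hr":48,"r":57,"rw":50}}
After op 12 (replace /ju 82): {"im":{"dga":32,"dlh":1,"dw":43},"ju":82,"r":{"d":51,"gmj":97,"hr":48,"r":57,"rw":50}}
After op 13 (remove /r/r): {"im":{"dga":32,"dlh":1,"dw":43},"ju":82,"r":{"d":51,"gmj":97,"hr":48,"rw":50}}
After op 14 (replace /r/hr 51): {"im":{"dga":32,"dlh":1,"dw":43},"ju":82,"r":{"d":51,"gmj":97,"hr":51,"rw":50}}
After op 15 (replace /r 15): {"im":{"dga":32,"dlh":1,"dw":43},"ju":82,"r":15}
After op 16 (add /im/b 87): {"im":{"b":87,"dga":32,"dlh":1,"dw":43},"ju":82,"r":15}
After op 17 (replace /im/dw 49): {"im":{"b":87,"dga":32,"dlh":1,"dw":49},"ju":82,"r":15}
After op 18 (add /im/pi 76): {"im":{"b":87,"dga":32,"dlh":1,"dw":49,"pi":76},"ju":82,"r":15}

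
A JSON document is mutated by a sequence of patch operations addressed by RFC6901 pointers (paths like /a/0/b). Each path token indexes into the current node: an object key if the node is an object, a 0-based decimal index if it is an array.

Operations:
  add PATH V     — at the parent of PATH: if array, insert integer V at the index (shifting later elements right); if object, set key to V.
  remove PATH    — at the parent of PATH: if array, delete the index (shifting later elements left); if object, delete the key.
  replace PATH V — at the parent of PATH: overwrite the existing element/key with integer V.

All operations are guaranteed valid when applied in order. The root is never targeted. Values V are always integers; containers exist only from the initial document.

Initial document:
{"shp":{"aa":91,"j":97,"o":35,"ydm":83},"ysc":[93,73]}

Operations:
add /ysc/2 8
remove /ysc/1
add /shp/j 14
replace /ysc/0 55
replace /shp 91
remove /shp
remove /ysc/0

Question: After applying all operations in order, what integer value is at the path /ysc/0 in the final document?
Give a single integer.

Answer: 8

Derivation:
After op 1 (add /ysc/2 8): {"shp":{"aa":91,"j":97,"o":35,"ydm":83},"ysc":[93,73,8]}
After op 2 (remove /ysc/1): {"shp":{"aa":91,"j":97,"o":35,"ydm":83},"ysc":[93,8]}
After op 3 (add /shp/j 14): {"shp":{"aa":91,"j":14,"o":35,"ydm":83},"ysc":[93,8]}
After op 4 (replace /ysc/0 55): {"shp":{"aa":91,"j":14,"o":35,"ydm":83},"ysc":[55,8]}
After op 5 (replace /shp 91): {"shp":91,"ysc":[55,8]}
After op 6 (remove /shp): {"ysc":[55,8]}
After op 7 (remove /ysc/0): {"ysc":[8]}
Value at /ysc/0: 8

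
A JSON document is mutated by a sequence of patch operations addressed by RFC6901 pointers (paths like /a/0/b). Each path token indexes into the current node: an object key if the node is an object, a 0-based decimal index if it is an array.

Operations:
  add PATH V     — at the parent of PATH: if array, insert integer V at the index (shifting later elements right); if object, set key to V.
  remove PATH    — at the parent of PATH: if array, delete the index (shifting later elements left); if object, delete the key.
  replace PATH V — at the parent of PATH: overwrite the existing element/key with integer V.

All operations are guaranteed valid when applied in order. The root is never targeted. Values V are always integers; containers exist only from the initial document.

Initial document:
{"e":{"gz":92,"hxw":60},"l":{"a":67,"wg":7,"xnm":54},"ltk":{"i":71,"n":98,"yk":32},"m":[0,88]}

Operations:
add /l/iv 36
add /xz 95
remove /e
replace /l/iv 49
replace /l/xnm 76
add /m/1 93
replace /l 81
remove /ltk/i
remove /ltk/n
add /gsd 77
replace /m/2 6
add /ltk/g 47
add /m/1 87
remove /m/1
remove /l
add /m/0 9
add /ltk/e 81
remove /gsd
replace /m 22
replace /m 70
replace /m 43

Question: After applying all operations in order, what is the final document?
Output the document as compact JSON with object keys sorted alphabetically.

Answer: {"ltk":{"e":81,"g":47,"yk":32},"m":43,"xz":95}

Derivation:
After op 1 (add /l/iv 36): {"e":{"gz":92,"hxw":60},"l":{"a":67,"iv":36,"wg":7,"xnm":54},"ltk":{"i":71,"n":98,"yk":32},"m":[0,88]}
After op 2 (add /xz 95): {"e":{"gz":92,"hxw":60},"l":{"a":67,"iv":36,"wg":7,"xnm":54},"ltk":{"i":71,"n":98,"yk":32},"m":[0,88],"xz":95}
After op 3 (remove /e): {"l":{"a":67,"iv":36,"wg":7,"xnm":54},"ltk":{"i":71,"n":98,"yk":32},"m":[0,88],"xz":95}
After op 4 (replace /l/iv 49): {"l":{"a":67,"iv":49,"wg":7,"xnm":54},"ltk":{"i":71,"n":98,"yk":32},"m":[0,88],"xz":95}
After op 5 (replace /l/xnm 76): {"l":{"a":67,"iv":49,"wg":7,"xnm":76},"ltk":{"i":71,"n":98,"yk":32},"m":[0,88],"xz":95}
After op 6 (add /m/1 93): {"l":{"a":67,"iv":49,"wg":7,"xnm":76},"ltk":{"i":71,"n":98,"yk":32},"m":[0,93,88],"xz":95}
After op 7 (replace /l 81): {"l":81,"ltk":{"i":71,"n":98,"yk":32},"m":[0,93,88],"xz":95}
After op 8 (remove /ltk/i): {"l":81,"ltk":{"n":98,"yk":32},"m":[0,93,88],"xz":95}
After op 9 (remove /ltk/n): {"l":81,"ltk":{"yk":32},"m":[0,93,88],"xz":95}
After op 10 (add /gsd 77): {"gsd":77,"l":81,"ltk":{"yk":32},"m":[0,93,88],"xz":95}
After op 11 (replace /m/2 6): {"gsd":77,"l":81,"ltk":{"yk":32},"m":[0,93,6],"xz":95}
After op 12 (add /ltk/g 47): {"gsd":77,"l":81,"ltk":{"g":47,"yk":32},"m":[0,93,6],"xz":95}
After op 13 (add /m/1 87): {"gsd":77,"l":81,"ltk":{"g":47,"yk":32},"m":[0,87,93,6],"xz":95}
After op 14 (remove /m/1): {"gsd":77,"l":81,"ltk":{"g":47,"yk":32},"m":[0,93,6],"xz":95}
After op 15 (remove /l): {"gsd":77,"ltk":{"g":47,"yk":32},"m":[0,93,6],"xz":95}
After op 16 (add /m/0 9): {"gsd":77,"ltk":{"g":47,"yk":32},"m":[9,0,93,6],"xz":95}
After op 17 (add /ltk/e 81): {"gsd":77,"ltk":{"e":81,"g":47,"yk":32},"m":[9,0,93,6],"xz":95}
After op 18 (remove /gsd): {"ltk":{"e":81,"g":47,"yk":32},"m":[9,0,93,6],"xz":95}
After op 19 (replace /m 22): {"ltk":{"e":81,"g":47,"yk":32},"m":22,"xz":95}
After op 20 (replace /m 70): {"ltk":{"e":81,"g":47,"yk":32},"m":70,"xz":95}
After op 21 (replace /m 43): {"ltk":{"e":81,"g":47,"yk":32},"m":43,"xz":95}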